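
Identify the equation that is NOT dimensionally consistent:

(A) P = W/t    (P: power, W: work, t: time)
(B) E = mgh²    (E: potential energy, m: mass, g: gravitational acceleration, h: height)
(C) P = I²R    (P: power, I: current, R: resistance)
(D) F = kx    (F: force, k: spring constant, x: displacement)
(B) E = mgh²

The equation (B) E = mgh² is dimensionally incorrect.

LHS (E): [L^2 M T^-2]
RHS (mgh²): [L^3 M T^-2] ✗

The dimensions do not match. The other three equations balance.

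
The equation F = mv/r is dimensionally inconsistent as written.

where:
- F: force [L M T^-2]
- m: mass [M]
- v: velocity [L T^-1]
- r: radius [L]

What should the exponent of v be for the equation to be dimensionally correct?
The exponent of v should be 2: F = mv^2/r

The LHS F has dimensions [L M T^-2]; v has dimensions [L T^-1].
As written, the RHS mv/r (exponent 1 on v) has dimensions [M T^-1], which does not match.
With exponent 2, the RHS mv^2/r has dimensions [L M T^-2], matching the LHS.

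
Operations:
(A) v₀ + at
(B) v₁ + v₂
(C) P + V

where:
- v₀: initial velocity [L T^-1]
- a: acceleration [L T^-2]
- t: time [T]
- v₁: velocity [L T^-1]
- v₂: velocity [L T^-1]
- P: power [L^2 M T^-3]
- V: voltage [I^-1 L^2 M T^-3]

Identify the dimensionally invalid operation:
(C) P + V

(A) v₀ + at: v₀ [L T^-1] and at [L T^-1] — same dimensions ✓
(B) v₁ + v₂: v₁ [L T^-1] and v₂ [L T^-1] — same dimensions ✓
(C) P + V: P [L^2 M T^-3] and V [I^-1 L^2 M T^-3] — different dimensions cannot be added/subtracted ✗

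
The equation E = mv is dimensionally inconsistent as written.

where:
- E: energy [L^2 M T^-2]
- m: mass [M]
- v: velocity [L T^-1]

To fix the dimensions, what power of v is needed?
The exponent of v should be 2: E = mv^2

The LHS E has dimensions [L^2 M T^-2]; v has dimensions [L T^-1].
As written, the RHS mv (exponent 1 on v) has dimensions [L M T^-1], which does not match.
With exponent 2, the RHS mv^2 has dimensions [L^2 M T^-2], matching the LHS.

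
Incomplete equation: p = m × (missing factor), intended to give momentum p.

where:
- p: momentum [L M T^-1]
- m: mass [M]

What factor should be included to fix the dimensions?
v (velocity), dimensions [L T^-1]

p has dimensions [L M T^-1] and m has dimensions [M].
The missing factor must have dimensions [L M T^-1] / [M] = [L T^-1], i.e. velocity (v).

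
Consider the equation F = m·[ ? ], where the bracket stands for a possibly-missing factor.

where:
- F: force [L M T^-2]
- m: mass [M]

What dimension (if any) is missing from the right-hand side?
[L T^-2] — acceleration (e.g. a)

F has dimensions [L M T^-2]; m has dimensions [M].
The bracketed factor must supply [L M T^-2] / [M] = [L T^-2].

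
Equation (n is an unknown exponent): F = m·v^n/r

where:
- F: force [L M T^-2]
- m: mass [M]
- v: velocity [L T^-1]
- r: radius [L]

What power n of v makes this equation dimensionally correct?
n = 2

F has dimensions [L M T^-2]; v has dimensions [L T^-1].
The rest of the RHS has dimensions [L^-1 M], so v^n must supply [L^2 T^-2].
With n = 2: m·v^2/r has dimensions [L M T^-2], matching the LHS ✓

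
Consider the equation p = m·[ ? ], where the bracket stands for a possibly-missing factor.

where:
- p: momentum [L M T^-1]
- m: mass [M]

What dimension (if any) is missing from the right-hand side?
[L T^-1] — velocity (e.g. v)

p has dimensions [L M T^-1]; m has dimensions [M].
The bracketed factor must supply [L M T^-1] / [M] = [L T^-1].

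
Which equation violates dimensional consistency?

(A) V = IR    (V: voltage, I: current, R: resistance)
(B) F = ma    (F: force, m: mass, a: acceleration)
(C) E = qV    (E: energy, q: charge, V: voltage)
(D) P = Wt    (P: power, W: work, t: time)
(D) P = Wt

The equation (D) P = Wt is dimensionally incorrect.

LHS (P): [L^2 M T^-3]
RHS (Wt): [L^2 M T^-1] ✗

The dimensions do not match. The other three equations balance.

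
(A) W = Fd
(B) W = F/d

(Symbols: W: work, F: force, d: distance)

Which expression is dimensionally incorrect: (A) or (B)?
(B)

(A) W = Fd: LHS [L^2 M T^-2], RHS [L^2 M T^-2] ✓
(B) W = F/d: LHS [L^2 M T^-2], RHS [M T^-2] ✗

Expression (B) W = F/d is dimensionally incorrect.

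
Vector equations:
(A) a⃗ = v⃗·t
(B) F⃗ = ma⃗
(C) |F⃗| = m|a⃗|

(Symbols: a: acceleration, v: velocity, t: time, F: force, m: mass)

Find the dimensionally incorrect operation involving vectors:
(A) a⃗ = v⃗·t

(A) a⃗ = v⃗·t: LHS [L T^-2], RHS [L] ✗ — acceleration is velocity per time; should be v⃗/t
(B) F⃗ = ma⃗: LHS [L M T^-2], RHS [L M T^-2] ✓ — Force and acceleration are vectors, mass is a scalar
(C) |F⃗| = m|a⃗|: LHS [L M T^-2], RHS [L M T^-2] ✓ — magnitudes of vectors are scalars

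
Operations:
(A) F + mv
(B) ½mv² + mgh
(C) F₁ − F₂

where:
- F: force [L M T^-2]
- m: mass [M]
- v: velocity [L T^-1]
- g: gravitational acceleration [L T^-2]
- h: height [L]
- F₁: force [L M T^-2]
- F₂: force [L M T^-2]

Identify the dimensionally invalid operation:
(A) F + mv

(A) F + mv: F [L M T^-2] and mv [L M T^-1] — different dimensions cannot be added/subtracted ✗
(B) ½mv² + mgh: ½mv² [L^2 M T^-2] and mgh [L^2 M T^-2] — same dimensions ✓
(C) F₁ − F₂: F₁ [L M T^-2] and F₂ [L M T^-2] — same dimensions ✓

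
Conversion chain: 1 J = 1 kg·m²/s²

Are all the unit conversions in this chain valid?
The chain is correct (no errors).

Correct: Joule is defined as kg·m²/s²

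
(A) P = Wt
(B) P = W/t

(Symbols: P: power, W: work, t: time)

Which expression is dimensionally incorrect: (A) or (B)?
(A)

(A) P = Wt: LHS [L^2 M T^-3], RHS [L^2 M T^-1] ✗
(B) P = W/t: LHS [L^2 M T^-3], RHS [L^2 M T^-3] ✓

Expression (A) P = Wt is dimensionally incorrect.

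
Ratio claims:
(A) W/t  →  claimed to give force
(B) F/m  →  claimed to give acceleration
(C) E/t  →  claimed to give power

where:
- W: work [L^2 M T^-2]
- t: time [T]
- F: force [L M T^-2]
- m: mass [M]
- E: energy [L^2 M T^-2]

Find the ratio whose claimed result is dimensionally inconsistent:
(A) W/t does not give force

(A) W/t: [L^2 M T^-3] ≠ force [L M T^-2] ✗
(B) F/m: [L T^-2] = acceleration [L T^-2] ✓
(C) E/t: [L^2 M T^-3] = power [L^2 M T^-3] ✓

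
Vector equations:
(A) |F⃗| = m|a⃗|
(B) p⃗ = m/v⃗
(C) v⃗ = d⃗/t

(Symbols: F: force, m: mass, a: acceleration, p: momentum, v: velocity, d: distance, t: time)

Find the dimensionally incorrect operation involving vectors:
(B) p⃗ = m/v⃗

(A) |F⃗| = m|a⃗|: LHS [L M T^-2], RHS [L M T^-2] ✓ — magnitudes of vectors are scalars
(B) p⃗ = m/v⃗: LHS [L M T^-1], RHS [L^-1 M T] ✗ — momentum is mass times velocity; should be mv⃗ (and division by a vector is undefined)
(C) v⃗ = d⃗/t: LHS [L T^-1], RHS [L T^-1] ✓ — displacement (vector) divided by time (scalar)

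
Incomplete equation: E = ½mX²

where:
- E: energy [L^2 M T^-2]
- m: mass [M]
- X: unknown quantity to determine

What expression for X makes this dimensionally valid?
X = v (velocity), dimensions [L T^-1]

E has dimensions [L^2 M T^-2]; the rest of the RHS (½m) has dimensions [M].
So X² must have dimensions [L^2 T^-2], i.e. X has dimensions [L T^-1] — X = v (velocity).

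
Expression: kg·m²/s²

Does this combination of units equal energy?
Yes

The expression kg·m²/s² has dimensions [L^2 M T^-2], which is exactly energy [L^2 M T^-2].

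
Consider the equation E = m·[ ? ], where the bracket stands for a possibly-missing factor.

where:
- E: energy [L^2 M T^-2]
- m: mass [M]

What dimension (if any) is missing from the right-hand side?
[L^2 T^-2] — velocity squared (e.g. v²)

E has dimensions [L^2 M T^-2]; m has dimensions [M].
The bracketed factor must supply [L^2 M T^-2] / [M] = [L^2 T^-2].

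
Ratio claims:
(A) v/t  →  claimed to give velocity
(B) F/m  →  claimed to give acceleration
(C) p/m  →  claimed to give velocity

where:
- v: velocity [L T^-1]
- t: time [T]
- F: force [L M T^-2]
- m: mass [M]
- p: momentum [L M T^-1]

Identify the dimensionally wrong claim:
(A) v/t does not give velocity

(A) v/t: [L T^-2] ≠ velocity [L T^-1] ✗
(B) F/m: [L T^-2] = acceleration [L T^-2] ✓
(C) p/m: [L T^-1] = velocity [L T^-1] ✓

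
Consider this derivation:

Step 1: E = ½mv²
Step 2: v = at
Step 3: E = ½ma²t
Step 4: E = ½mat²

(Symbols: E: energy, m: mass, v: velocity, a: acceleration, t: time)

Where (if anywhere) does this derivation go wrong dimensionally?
Step 3

Step 1: E = ½mv² → LHS [L^2 M T^-2], RHS [L^2 M T^-2] ✓
Step 2: v = at → LHS [L T^-1], RHS [L T^-1] ✓
Step 3: E = ½ma²t → LHS [L^2 M T^-2], RHS [L^2 M T^-3] ✗

The first dimensional inconsistency appears in step 3: E = ½ma²t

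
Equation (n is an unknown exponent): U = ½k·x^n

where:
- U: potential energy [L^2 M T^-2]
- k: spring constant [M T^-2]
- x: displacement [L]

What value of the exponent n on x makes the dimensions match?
n = 2

U has dimensions [L^2 M T^-2]; x has dimensions [L].
The rest of the RHS has dimensions [M T^-2], so x^n must supply [L^2].
With n = 2: ½k·x^2 has dimensions [L^2 M T^-2], matching the LHS ✓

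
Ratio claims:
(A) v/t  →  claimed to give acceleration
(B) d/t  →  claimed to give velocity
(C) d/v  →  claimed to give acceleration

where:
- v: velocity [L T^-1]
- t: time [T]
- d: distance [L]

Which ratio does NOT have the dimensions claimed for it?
(C) d/v does not give acceleration

(A) v/t: [L T^-2] = acceleration [L T^-2] ✓
(B) d/t: [L T^-1] = velocity [L T^-1] ✓
(C) d/v: [T] ≠ acceleration [L T^-2] ✗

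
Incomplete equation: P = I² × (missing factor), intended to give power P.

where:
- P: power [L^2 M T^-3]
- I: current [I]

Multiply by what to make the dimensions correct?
R (resistance), dimensions [I^-2 L^2 M T^-3]

P has dimensions [L^2 M T^-3] and I² has dimensions [I^2].
The missing factor must have dimensions [L^2 M T^-3] / [I^2] = [I^-2 L^2 M T^-3], i.e. resistance (R).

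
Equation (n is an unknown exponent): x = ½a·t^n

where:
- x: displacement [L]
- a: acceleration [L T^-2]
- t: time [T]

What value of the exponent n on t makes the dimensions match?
n = 2

x has dimensions [L]; t has dimensions [T].
The rest of the RHS has dimensions [L T^-2], so t^n must supply [T^2].
With n = 2: ½a·t^2 has dimensions [L], matching the LHS ✓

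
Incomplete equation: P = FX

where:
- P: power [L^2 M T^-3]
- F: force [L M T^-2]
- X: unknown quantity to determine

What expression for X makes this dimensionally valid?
X = v (velocity), dimensions [L T^-1]

P has dimensions [L^2 M T^-3]; the rest of the RHS (F) has dimensions [L M T^-2].
So X must have dimensions [L T^-1] — X = v (velocity).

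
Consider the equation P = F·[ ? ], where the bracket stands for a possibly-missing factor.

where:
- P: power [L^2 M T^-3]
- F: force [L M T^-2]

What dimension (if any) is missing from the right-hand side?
[L T^-1] — velocity (e.g. v)

P has dimensions [L^2 M T^-3]; F has dimensions [L M T^-2].
The bracketed factor must supply [L^2 M T^-3] / [L M T^-2] = [L T^-1].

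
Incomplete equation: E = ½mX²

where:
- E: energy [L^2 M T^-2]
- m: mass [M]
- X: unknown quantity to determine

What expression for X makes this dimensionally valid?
X = v (velocity), dimensions [L T^-1]

E has dimensions [L^2 M T^-2]; the rest of the RHS (½m) has dimensions [M].
So X² must have dimensions [L^2 T^-2], i.e. X has dimensions [L T^-1] — X = v (velocity).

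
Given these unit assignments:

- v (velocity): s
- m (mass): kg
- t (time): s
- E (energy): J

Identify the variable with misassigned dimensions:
v

The variable v (velocity) should have units m/s, not s.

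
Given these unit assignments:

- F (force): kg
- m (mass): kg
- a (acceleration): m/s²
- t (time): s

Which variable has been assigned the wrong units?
F

The variable F (force) should have units N, not kg.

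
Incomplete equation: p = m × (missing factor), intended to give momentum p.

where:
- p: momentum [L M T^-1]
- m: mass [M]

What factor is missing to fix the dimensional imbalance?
v (velocity), dimensions [L T^-1]

p has dimensions [L M T^-1] and m has dimensions [M].
The missing factor must have dimensions [L M T^-1] / [M] = [L T^-1], i.e. velocity (v).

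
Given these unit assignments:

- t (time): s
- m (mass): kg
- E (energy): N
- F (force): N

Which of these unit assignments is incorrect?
E

The variable E (energy) should have units J, not N.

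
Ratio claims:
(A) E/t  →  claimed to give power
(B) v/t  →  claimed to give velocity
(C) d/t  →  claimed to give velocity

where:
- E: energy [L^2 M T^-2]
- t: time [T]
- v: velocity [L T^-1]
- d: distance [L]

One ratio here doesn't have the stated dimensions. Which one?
(B) v/t does not give velocity

(A) E/t: [L^2 M T^-3] = power [L^2 M T^-3] ✓
(B) v/t: [L T^-2] ≠ velocity [L T^-1] ✗
(C) d/t: [L T^-1] = velocity [L T^-1] ✓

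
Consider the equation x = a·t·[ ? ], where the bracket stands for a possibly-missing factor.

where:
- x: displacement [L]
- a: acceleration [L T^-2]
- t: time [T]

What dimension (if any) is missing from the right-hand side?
[T] — time (e.g. t)

x has dimensions [L]; a·t has dimensions [L T^-1].
The bracketed factor must supply [L] / [L T^-1] = [T].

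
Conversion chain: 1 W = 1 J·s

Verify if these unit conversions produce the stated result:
The chain is incorrect (it contains an error).

Incorrect: Watt is J/s, not J·s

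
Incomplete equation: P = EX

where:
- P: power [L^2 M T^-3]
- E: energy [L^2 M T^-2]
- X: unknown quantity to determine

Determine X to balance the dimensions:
X = f (inverse time / frequency (1/t)), dimensions [T^-1]

P has dimensions [L^2 M T^-3]; the rest of the RHS (E) has dimensions [L^2 M T^-2].
So X must have dimensions [T^-1] — X = f (inverse time / frequency (1/t)).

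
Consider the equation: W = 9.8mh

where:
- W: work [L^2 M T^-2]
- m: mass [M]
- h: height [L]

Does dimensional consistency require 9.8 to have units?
Yes

W has dimensions [L^2 M T^-2], while mh alone has dimensions [L M]. For the equation to balance, the factor 9.8 must carry dimensions [L T^-2] — it is a dimensional constant (a numerical value of a physical quantity with its units suppressed), not a pure number.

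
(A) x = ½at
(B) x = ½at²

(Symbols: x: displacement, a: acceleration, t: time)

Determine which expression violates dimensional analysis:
(A)

(A) x = ½at: LHS [L], RHS [L T^-1] ✗
(B) x = ½at²: LHS [L], RHS [L] ✓

Expression (A) x = ½at is dimensionally incorrect.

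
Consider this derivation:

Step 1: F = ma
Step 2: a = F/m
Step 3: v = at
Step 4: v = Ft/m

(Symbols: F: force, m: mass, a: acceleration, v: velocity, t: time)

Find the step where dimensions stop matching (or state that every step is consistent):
No step introduces an error — all steps are dimensionally consistent.

Step 1: F = ma → LHS [L M T^-2], RHS [L M T^-2] ✓
Step 2: a = F/m → LHS [L T^-2], RHS [L T^-2] ✓
Step 3: v = at → LHS [L T^-1], RHS [L T^-1] ✓
Step 4: v = Ft/m → LHS [L T^-1], RHS [L T^-1] ✓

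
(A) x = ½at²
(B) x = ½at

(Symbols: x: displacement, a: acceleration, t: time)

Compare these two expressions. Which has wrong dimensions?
(B)

(A) x = ½at²: LHS [L], RHS [L] ✓
(B) x = ½at: LHS [L], RHS [L T^-1] ✗

Expression (B) x = ½at is dimensionally incorrect.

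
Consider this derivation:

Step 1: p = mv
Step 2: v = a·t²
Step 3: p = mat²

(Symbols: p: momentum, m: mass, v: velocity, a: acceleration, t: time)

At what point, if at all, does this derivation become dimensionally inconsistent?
Step 2

Step 1: p = mv → LHS [L M T^-1], RHS [L M T^-1] ✓
Step 2: v = a·t² → LHS [L T^-1], RHS [L] ✗

The first dimensional inconsistency appears in step 2: v = a·t²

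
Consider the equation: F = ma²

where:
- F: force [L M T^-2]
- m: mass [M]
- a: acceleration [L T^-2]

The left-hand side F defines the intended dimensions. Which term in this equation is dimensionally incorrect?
The right-hand side term ma²

F has dimensions [L M T^-2], but ma² has dimensions [L^2 M T^-4], so the term ma² is dimensionally wrong for F.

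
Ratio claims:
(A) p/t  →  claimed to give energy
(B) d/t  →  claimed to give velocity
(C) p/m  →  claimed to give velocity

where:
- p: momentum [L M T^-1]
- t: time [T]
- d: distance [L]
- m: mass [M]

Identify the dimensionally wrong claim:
(A) p/t does not give energy

(A) p/t: [L M T^-2] ≠ energy [L^2 M T^-2] ✗
(B) d/t: [L T^-1] = velocity [L T^-1] ✓
(C) p/m: [L T^-1] = velocity [L T^-1] ✓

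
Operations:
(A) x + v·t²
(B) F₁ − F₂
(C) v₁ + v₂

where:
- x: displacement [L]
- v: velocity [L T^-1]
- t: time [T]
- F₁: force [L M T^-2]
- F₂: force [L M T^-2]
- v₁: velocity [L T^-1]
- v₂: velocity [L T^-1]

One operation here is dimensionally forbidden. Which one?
(A) x + v·t²

(A) x + v·t²: x [L] and v·t² [L T] — different dimensions cannot be added/subtracted ✗
(B) F₁ − F₂: F₁ [L M T^-2] and F₂ [L M T^-2] — same dimensions ✓
(C) v₁ + v₂: v₁ [L T^-1] and v₂ [L T^-1] — same dimensions ✓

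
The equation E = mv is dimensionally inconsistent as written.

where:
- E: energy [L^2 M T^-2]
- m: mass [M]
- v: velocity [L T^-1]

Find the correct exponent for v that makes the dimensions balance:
The exponent of v should be 2: E = mv^2

The LHS E has dimensions [L^2 M T^-2]; v has dimensions [L T^-1].
As written, the RHS mv (exponent 1 on v) has dimensions [L M T^-1], which does not match.
With exponent 2, the RHS mv^2 has dimensions [L^2 M T^-2], matching the LHS.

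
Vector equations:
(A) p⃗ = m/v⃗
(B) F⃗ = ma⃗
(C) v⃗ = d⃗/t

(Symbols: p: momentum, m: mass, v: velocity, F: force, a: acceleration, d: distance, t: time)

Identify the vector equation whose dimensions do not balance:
(A) p⃗ = m/v⃗

(A) p⃗ = m/v⃗: LHS [L M T^-1], RHS [L^-1 M T] ✗ — momentum is mass times velocity; should be mv⃗ (and division by a vector is undefined)
(B) F⃗ = ma⃗: LHS [L M T^-2], RHS [L M T^-2] ✓ — Force and acceleration are vectors, mass is a scalar
(C) v⃗ = d⃗/t: LHS [L T^-1], RHS [L T^-1] ✓ — displacement (vector) divided by time (scalar)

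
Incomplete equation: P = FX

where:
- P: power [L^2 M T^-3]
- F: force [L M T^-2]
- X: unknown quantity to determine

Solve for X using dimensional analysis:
X = v (velocity), dimensions [L T^-1]

P has dimensions [L^2 M T^-3]; the rest of the RHS (F) has dimensions [L M T^-2].
So X must have dimensions [L T^-1] — X = v (velocity).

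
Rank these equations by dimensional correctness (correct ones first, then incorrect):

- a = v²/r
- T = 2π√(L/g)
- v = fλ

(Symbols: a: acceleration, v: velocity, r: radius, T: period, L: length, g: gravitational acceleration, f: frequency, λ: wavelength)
Dimensionally correct: a = v²/r, T = 2π√(L/g), v = fλ
Dimensionally incorrect: none
Ordered (correct first, then incorrect): a = v²/r, T = 2π√(L/g), v = fλ

- a = v²/r: LHS [L T^-2], RHS [L T^-2] → correct ✓
- T = 2π√(L/g): LHS [T], RHS [T] → correct ✓
- v = fλ: LHS [L T^-1], RHS [L T^-1] → correct ✓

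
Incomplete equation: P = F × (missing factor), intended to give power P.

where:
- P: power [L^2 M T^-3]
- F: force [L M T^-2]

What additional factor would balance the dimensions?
v (velocity), dimensions [L T^-1]

P has dimensions [L^2 M T^-3] and F has dimensions [L M T^-2].
The missing factor must have dimensions [L^2 M T^-3] / [L M T^-2] = [L T^-1], i.e. velocity (v).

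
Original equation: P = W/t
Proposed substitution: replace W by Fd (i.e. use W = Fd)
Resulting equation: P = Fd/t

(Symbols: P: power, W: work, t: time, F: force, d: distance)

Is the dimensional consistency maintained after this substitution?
Yes

[W] = [L^2 M T^-2] and [Fd] = [L^2 M T^-2]. These match, so the substitution replaces a quantity by one of the same dimensions and the result P = Fd/t has LHS [L^2 M T^-3] vs RHS [L^2 M T^-3] — still consistent.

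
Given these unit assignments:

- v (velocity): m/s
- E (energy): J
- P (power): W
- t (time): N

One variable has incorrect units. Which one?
t

The variable t (time) should have units s, not N.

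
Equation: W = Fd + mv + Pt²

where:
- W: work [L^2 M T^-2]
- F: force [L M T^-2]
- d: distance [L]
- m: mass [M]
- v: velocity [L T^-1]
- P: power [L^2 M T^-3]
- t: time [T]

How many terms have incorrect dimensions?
2

LHS W: [L^2 M T^-2]
- Fd: [L^2 M T^-2] ✓
- mv: [L M T^-1] ✗
- Pt²: [L^2 M T^-1] ✗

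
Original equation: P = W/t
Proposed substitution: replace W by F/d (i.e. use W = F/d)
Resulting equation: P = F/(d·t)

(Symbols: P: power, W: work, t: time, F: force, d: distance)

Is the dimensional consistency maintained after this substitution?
No

[W] = [L^2 M T^-2] and [F/d] = [M T^-2]. These differ, so the substitution replaces a quantity by one of different dimensions and the result P = F/(d·t) has LHS [L^2 M T^-3] vs RHS [M T^-3] — inconsistent.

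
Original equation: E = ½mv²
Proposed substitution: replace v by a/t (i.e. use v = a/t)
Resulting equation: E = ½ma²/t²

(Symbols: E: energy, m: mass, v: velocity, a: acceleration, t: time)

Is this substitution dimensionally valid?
No

[v] = [L T^-1] and [a/t] = [L T^-3]. These differ, so the substitution replaces a quantity by one of different dimensions and the result E = ½ma²/t² has LHS [L^2 M T^-2] vs RHS [L^2 M T^-6] — inconsistent.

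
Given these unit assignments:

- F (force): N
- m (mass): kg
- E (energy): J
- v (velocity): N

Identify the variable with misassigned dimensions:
v

The variable v (velocity) should have units m/s, not N.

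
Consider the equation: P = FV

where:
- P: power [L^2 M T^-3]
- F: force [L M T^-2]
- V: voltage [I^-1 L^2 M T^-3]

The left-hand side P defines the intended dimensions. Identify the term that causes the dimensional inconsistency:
The right-hand side term FV

P has dimensions [L^2 M T^-3], but FV has dimensions [I^-1 L^3 M^2 T^-5], so the term FV is dimensionally wrong for P.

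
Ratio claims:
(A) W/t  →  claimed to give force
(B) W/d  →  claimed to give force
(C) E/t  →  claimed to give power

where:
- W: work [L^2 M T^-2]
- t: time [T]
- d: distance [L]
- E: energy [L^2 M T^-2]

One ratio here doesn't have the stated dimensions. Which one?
(A) W/t does not give force

(A) W/t: [L^2 M T^-3] ≠ force [L M T^-2] ✗
(B) W/d: [L M T^-2] = force [L M T^-2] ✓
(C) E/t: [L^2 M T^-3] = power [L^2 M T^-3] ✓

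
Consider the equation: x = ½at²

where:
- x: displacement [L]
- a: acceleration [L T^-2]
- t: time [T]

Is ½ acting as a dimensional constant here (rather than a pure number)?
No

x has dimensions [L] and at² already has dimensions [L], so the equation balances without ½ contributing any dimensions. ½ is a pure (dimensionless) number; changing or removing it would not affect dimensional consistency.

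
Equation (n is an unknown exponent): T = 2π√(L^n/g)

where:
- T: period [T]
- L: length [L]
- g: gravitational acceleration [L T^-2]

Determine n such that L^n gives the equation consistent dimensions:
n = 1

T has dimensions [T]; L has dimensions [L].
With n = 1: 2π√(L^1/g) has dimensions [T], matching the LHS ✓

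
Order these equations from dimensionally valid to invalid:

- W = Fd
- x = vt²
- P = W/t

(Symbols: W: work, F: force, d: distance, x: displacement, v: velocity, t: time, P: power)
Dimensionally correct: W = Fd, P = W/t
Dimensionally incorrect: x = vt²
Ordered (correct first, then incorrect): W = Fd, P = W/t, x = vt²

- W = Fd: LHS [L^2 M T^-2], RHS [L^2 M T^-2] → correct ✓
- x = vt²: LHS [L], RHS [L T] → incorrect ✗
- P = W/t: LHS [L^2 M T^-3], RHS [L^2 M T^-3] → correct ✓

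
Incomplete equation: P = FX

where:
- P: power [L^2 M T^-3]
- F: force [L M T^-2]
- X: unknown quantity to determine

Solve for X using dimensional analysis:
X = v (velocity), dimensions [L T^-1]

P has dimensions [L^2 M T^-3]; the rest of the RHS (F) has dimensions [L M T^-2].
So X must have dimensions [L T^-1] — X = v (velocity).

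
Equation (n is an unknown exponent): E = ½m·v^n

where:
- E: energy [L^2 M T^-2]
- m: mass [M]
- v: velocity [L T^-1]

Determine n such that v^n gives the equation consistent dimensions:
n = 2

E has dimensions [L^2 M T^-2]; v has dimensions [L T^-1].
The rest of the RHS has dimensions [M], so v^n must supply [L^2 T^-2].
With n = 2: ½m·v^2 has dimensions [L^2 M T^-2], matching the LHS ✓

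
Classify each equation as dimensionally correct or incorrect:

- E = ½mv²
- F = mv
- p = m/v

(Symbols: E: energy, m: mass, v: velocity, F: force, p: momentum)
Dimensionally correct: E = ½mv²
Dimensionally incorrect: F = mv, p = m/v
Ordered (correct first, then incorrect): E = ½mv², F = mv, p = m/v

- E = ½mv²: LHS [L^2 M T^-2], RHS [L^2 M T^-2] → correct ✓
- F = mv: LHS [L M T^-2], RHS [L M T^-1] → incorrect ✗
- p = m/v: LHS [L M T^-1], RHS [L^-1 M T] → incorrect ✗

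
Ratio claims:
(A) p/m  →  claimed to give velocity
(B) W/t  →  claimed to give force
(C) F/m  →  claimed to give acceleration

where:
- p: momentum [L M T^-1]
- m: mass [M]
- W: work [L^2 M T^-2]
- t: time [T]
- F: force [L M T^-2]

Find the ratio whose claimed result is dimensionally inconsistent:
(B) W/t does not give force

(A) p/m: [L T^-1] = velocity [L T^-1] ✓
(B) W/t: [L^2 M T^-3] ≠ force [L M T^-2] ✗
(C) F/m: [L T^-2] = acceleration [L T^-2] ✓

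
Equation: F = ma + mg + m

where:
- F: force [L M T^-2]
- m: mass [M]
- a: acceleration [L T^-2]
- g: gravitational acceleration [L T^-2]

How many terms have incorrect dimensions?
1

LHS F: [L M T^-2]
- ma: [L M T^-2] ✓
- mg: [L M T^-2] ✓
- m: [M] ✗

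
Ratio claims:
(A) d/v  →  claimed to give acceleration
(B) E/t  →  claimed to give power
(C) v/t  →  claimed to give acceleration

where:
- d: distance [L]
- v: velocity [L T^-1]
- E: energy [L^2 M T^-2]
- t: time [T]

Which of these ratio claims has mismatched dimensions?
(A) d/v does not give acceleration

(A) d/v: [T] ≠ acceleration [L T^-2] ✗
(B) E/t: [L^2 M T^-3] = power [L^2 M T^-3] ✓
(C) v/t: [L T^-2] = acceleration [L T^-2] ✓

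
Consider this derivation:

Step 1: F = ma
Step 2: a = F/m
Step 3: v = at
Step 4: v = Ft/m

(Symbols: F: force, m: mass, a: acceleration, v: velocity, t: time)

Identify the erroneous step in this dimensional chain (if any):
No step introduces an error — all steps are dimensionally consistent.

Step 1: F = ma → LHS [L M T^-2], RHS [L M T^-2] ✓
Step 2: a = F/m → LHS [L T^-2], RHS [L T^-2] ✓
Step 3: v = at → LHS [L T^-1], RHS [L T^-1] ✓
Step 4: v = Ft/m → LHS [L T^-1], RHS [L T^-1] ✓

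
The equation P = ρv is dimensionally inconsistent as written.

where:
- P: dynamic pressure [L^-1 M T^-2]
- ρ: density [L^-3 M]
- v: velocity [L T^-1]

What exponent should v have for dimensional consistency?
The exponent of v should be 2: P = ρv^2

The LHS P has dimensions [L^-1 M T^-2]; v has dimensions [L T^-1].
As written, the RHS ρv (exponent 1 on v) has dimensions [L^-2 M T^-1], which does not match.
With exponent 2, the RHS ρv^2 has dimensions [L^-1 M T^-2], matching the LHS.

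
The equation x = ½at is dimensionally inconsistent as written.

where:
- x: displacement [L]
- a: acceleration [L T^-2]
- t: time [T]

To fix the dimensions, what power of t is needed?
The exponent of t should be 2: x = ½at^2

The LHS x has dimensions [L]; t has dimensions [T].
As written, the RHS ½at (exponent 1 on t) has dimensions [L T^-1], which does not match.
With exponent 2, the RHS ½at^2 has dimensions [L], matching the LHS.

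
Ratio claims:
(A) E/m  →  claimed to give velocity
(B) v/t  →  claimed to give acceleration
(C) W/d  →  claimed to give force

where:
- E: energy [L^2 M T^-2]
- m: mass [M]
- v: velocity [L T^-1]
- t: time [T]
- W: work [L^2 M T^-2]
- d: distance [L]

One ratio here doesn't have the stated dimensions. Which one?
(A) E/m does not give velocity

(A) E/m: [L^2 T^-2] ≠ velocity [L T^-1] ✗
(B) v/t: [L T^-2] = acceleration [L T^-2] ✓
(C) W/d: [L M T^-2] = force [L M T^-2] ✓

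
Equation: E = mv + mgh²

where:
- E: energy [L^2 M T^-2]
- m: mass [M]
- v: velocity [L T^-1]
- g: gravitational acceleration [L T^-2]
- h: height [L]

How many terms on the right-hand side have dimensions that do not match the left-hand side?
2

LHS E: [L^2 M T^-2]
- mv: [L M T^-1] ✗
- mgh²: [L^3 M T^-2] ✗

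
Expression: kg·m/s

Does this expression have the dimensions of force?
No

The expression kg·m/s has dimensions [L M T^-1], but force has dimensions [L M T^-2].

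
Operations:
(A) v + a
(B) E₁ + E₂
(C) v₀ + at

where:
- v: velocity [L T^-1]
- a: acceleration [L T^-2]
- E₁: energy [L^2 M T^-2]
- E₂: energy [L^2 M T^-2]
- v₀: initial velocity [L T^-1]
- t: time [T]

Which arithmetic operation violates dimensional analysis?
(A) v + a

(A) v + a: v [L T^-1] and a [L T^-2] — different dimensions cannot be added/subtracted ✗
(B) E₁ + E₂: E₁ [L^2 M T^-2] and E₂ [L^2 M T^-2] — same dimensions ✓
(C) v₀ + at: v₀ [L T^-1] and at [L T^-1] — same dimensions ✓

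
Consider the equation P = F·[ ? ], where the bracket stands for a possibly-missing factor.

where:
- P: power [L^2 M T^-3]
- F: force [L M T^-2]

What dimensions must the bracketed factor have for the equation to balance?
[L T^-1] — velocity (e.g. v)

P has dimensions [L^2 M T^-3]; F has dimensions [L M T^-2].
The bracketed factor must supply [L^2 M T^-3] / [L M T^-2] = [L T^-1].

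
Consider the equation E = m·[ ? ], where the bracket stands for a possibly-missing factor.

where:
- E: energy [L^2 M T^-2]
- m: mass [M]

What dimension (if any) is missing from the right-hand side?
[L^2 T^-2] — velocity squared (e.g. v²)

E has dimensions [L^2 M T^-2]; m has dimensions [M].
The bracketed factor must supply [L^2 M T^-2] / [M] = [L^2 T^-2].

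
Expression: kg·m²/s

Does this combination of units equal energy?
No

The expression kg·m²/s has dimensions [L^2 M T^-1], but energy has dimensions [L^2 M T^-2].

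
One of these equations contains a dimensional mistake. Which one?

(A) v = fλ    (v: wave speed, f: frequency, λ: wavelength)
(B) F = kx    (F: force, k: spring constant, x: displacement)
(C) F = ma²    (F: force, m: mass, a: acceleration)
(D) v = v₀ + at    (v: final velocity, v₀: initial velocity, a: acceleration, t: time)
(C) F = ma²

The equation (C) F = ma² is dimensionally incorrect.

LHS (F): [L M T^-2]
RHS (ma²): [L^2 M T^-4] ✗

The dimensions do not match. The other three equations balance.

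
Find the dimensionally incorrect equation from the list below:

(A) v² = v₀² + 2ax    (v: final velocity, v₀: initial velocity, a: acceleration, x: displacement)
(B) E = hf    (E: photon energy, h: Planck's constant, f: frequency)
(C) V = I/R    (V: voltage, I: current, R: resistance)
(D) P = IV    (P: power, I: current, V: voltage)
(C) V = I/R

The equation (C) V = I/R is dimensionally incorrect.

LHS (V): [I^-1 L^2 M T^-3]
RHS (I/R): [I^3 L^-2 M^-1 T^3] ✗

The dimensions do not match. The other three equations balance.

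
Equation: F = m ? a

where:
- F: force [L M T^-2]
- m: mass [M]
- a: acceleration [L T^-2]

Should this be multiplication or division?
multiplication (×): F = m × a

F [L M T^-2]; m [M]; a [L T^-2].
m × a → [L M T^-2] ✓
m ÷ a → [L^-1 M T^2] ✗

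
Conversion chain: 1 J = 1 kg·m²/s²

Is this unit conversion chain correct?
The chain is correct (no errors).

Correct: Joule is defined as kg·m²/s²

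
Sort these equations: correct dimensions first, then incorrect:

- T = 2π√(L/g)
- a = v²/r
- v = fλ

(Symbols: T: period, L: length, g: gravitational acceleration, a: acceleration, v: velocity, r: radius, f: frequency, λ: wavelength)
Dimensionally correct: T = 2π√(L/g), a = v²/r, v = fλ
Dimensionally incorrect: none
Ordered (correct first, then incorrect): T = 2π√(L/g), a = v²/r, v = fλ

- T = 2π√(L/g): LHS [T], RHS [T] → correct ✓
- a = v²/r: LHS [L T^-2], RHS [L T^-2] → correct ✓
- v = fλ: LHS [L T^-1], RHS [L T^-1] → correct ✓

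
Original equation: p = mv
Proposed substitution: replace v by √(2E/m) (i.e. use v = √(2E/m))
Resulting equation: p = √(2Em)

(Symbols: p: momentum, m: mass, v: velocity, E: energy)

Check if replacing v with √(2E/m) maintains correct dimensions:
Yes

[v] = [L T^-1] and [√(2E/m)] = [L T^-1]. These match, so the substitution replaces a quantity by one of the same dimensions and the result p = √(2Em) has LHS [L M T^-1] vs RHS [L M T^-1] — still consistent.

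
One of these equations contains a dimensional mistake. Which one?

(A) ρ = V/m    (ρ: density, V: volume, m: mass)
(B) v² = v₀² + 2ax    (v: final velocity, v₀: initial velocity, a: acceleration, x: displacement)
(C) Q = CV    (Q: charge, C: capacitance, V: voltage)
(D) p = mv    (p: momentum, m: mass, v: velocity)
(A) ρ = V/m

The equation (A) ρ = V/m is dimensionally incorrect.

LHS (ρ): [L^-3 M]
RHS (V/m): [L^3 M^-1] ✗

The dimensions do not match. The other three equations balance.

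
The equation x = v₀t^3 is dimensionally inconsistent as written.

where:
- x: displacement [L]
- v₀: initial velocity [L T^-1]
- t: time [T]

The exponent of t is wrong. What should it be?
The exponent of t should be 1: x = v₀t

The LHS x has dimensions [L]; t has dimensions [T].
As written, the RHS v₀t^3 (exponent 3 on t) has dimensions [L T^2], which does not match.
With exponent 1, the RHS v₀t has dimensions [L], matching the LHS.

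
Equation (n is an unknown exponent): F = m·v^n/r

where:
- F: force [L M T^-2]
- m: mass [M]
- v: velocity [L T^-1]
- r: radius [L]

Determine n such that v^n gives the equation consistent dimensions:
n = 2

F has dimensions [L M T^-2]; v has dimensions [L T^-1].
The rest of the RHS has dimensions [L^-1 M], so v^n must supply [L^2 T^-2].
With n = 2: m·v^2/r has dimensions [L M T^-2], matching the LHS ✓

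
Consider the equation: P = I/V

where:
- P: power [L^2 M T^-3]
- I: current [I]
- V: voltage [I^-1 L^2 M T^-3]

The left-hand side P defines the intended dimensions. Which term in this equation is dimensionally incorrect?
The right-hand side term I/V

P has dimensions [L^2 M T^-3], but I/V has dimensions [I^2 L^-2 M^-1 T^3], so the term I/V is dimensionally wrong for P.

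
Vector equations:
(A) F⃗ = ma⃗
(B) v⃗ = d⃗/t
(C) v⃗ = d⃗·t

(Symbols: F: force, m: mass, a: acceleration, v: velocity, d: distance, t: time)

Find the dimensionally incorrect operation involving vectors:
(C) v⃗ = d⃗·t

(A) F⃗ = ma⃗: LHS [L M T^-2], RHS [L M T^-2] ✓ — Force and acceleration are vectors, mass is a scalar
(B) v⃗ = d⃗/t: LHS [L T^-1], RHS [L T^-1] ✓ — displacement (vector) divided by time (scalar)
(C) v⃗ = d⃗·t: LHS [L T^-1], RHS [L T] ✗ — velocity is displacement per time; should be d⃗/t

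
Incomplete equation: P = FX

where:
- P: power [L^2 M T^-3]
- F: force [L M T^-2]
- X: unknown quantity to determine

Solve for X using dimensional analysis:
X = v (velocity), dimensions [L T^-1]

P has dimensions [L^2 M T^-3]; the rest of the RHS (F) has dimensions [L M T^-2].
So X must have dimensions [L T^-1] — X = v (velocity).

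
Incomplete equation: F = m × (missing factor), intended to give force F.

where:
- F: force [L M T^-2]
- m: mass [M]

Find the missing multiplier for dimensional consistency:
a (acceleration), dimensions [L T^-2]

F has dimensions [L M T^-2] and m has dimensions [M].
The missing factor must have dimensions [L M T^-2] / [M] = [L T^-2], i.e. acceleration (a).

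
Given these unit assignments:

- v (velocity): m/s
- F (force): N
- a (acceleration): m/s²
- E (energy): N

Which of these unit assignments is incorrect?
E

The variable E (energy) should have units J, not N.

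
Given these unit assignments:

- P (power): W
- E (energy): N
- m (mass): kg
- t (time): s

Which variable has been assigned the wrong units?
E

The variable E (energy) should have units J, not N.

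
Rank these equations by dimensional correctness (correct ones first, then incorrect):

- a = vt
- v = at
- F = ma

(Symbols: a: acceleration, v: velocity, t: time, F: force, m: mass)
Dimensionally correct: v = at, F = ma
Dimensionally incorrect: a = vt
Ordered (correct first, then incorrect): v = at, F = ma, a = vt

- a = vt: LHS [L T^-2], RHS [L] → incorrect ✗
- v = at: LHS [L T^-1], RHS [L T^-1] → correct ✓
- F = ma: LHS [L M T^-2], RHS [L M T^-2] → correct ✓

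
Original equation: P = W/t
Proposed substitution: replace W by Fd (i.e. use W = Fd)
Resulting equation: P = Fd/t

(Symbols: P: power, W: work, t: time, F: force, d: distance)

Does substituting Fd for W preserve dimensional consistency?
Yes

[W] = [L^2 M T^-2] and [Fd] = [L^2 M T^-2]. These match, so the substitution replaces a quantity by one of the same dimensions and the result P = Fd/t has LHS [L^2 M T^-3] vs RHS [L^2 M T^-3] — still consistent.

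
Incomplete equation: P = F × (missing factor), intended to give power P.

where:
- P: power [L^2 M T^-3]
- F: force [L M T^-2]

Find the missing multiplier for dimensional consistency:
v (velocity), dimensions [L T^-1]

P has dimensions [L^2 M T^-3] and F has dimensions [L M T^-2].
The missing factor must have dimensions [L^2 M T^-3] / [L M T^-2] = [L T^-1], i.e. velocity (v).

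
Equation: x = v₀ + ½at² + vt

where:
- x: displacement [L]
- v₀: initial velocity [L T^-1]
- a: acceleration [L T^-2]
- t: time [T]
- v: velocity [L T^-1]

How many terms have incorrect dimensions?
1

LHS x: [L]
- v₀: [L T^-1] ✗
- ½at²: [L] ✓
- vt: [L] ✓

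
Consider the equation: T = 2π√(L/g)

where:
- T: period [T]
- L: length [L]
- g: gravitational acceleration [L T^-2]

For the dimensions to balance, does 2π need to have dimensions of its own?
No

T has dimensions [T] and √(L/g) already has dimensions [T], so the equation balances without 2π contributing any dimensions. 2π is a pure (dimensionless) number; changing or removing it would not affect dimensional consistency.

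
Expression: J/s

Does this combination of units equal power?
Yes

The expression J/s has dimensions [L^2 M T^-3], which is exactly power [L^2 M T^-3].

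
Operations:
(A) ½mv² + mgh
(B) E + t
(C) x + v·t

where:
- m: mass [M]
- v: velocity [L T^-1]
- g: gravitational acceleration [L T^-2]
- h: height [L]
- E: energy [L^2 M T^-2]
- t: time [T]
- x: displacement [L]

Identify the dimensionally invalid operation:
(B) E + t

(A) ½mv² + mgh: ½mv² [L^2 M T^-2] and mgh [L^2 M T^-2] — same dimensions ✓
(B) E + t: E [L^2 M T^-2] and t [T] — different dimensions cannot be added/subtracted ✗
(C) x + v·t: x [L] and v·t [L] — same dimensions ✓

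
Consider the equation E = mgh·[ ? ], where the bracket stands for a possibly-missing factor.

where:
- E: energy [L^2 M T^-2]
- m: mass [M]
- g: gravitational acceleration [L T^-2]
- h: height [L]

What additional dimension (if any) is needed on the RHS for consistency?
Nothing is missing — the bracketed factor must be dimensionless.

E has dimensions [L^2 M T^-2] and mgh already has dimensions [L^2 M T^-2], so E = mgh is dimensionally complete.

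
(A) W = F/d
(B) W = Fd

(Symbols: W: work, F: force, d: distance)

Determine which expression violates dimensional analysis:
(A)

(A) W = F/d: LHS [L^2 M T^-2], RHS [M T^-2] ✗
(B) W = Fd: LHS [L^2 M T^-2], RHS [L^2 M T^-2] ✓

Expression (A) W = F/d is dimensionally incorrect.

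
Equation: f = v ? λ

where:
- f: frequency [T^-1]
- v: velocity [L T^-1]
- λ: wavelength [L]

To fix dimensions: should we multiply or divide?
division (÷): f = v ÷ λ

f [T^-1]; v [L T^-1]; λ [L].
v × λ → [L^2 T^-1] ✗
v ÷ λ → [T^-1] ✓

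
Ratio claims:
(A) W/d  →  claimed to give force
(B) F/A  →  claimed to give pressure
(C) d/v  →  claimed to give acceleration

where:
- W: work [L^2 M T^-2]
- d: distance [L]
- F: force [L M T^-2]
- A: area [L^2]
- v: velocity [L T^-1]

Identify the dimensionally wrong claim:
(C) d/v does not give acceleration

(A) W/d: [L M T^-2] = force [L M T^-2] ✓
(B) F/A: [L^-1 M T^-2] = pressure [L^-1 M T^-2] ✓
(C) d/v: [T] ≠ acceleration [L T^-2] ✗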